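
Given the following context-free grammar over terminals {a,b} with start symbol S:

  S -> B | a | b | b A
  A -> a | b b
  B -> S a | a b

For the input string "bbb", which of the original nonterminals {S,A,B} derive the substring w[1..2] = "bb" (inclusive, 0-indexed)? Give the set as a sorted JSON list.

CNF form of G:
  S -> S T1 | T0 A | T1 T0 | a | b
  A -> T0 T0 | a
  B -> S T1 | T1 T0
  T0 -> b
  T1 -> a

CYK table (by increasing span) (cells [i..j] with 1 ≤ i ≤ j ≤ 2 only):
  cell(1,1) b: {S,T0}  orig:{S}
  cell(2,2) b: {S,T0}  orig:{S}
  cell(1,2) bb: {A}

Original NTs in T[1,2] deriving "bb": ["A"]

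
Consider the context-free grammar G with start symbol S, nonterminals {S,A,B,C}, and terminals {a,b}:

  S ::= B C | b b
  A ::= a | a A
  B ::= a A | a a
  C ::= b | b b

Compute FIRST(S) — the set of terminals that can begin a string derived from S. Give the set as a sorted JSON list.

FIRST sets, iterate to fixpoint:
iter 1:
  A via A→a: +{a}
  B via B→a A: +{a}
  C via C→b: +{b}
  S via S→B C: +{a}
  S via S→b b: +{b}
  S: {a,b}  A: {a}  B: {a}  C: {b}
iter 2: done
  S: {a,b}  A: {a}  B: {a}  C: {b}

FIRST(S) = ["a", "b"]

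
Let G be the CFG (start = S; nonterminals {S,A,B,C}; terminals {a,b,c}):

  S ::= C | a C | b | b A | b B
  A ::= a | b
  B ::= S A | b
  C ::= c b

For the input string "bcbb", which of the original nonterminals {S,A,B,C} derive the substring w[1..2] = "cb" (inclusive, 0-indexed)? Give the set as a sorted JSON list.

Convert to CNF:
  S -> T0 T1 | T1 A | T1 B | T2 C | b
  A -> a | b
  B -> S A | b
  C -> T0 T1
  T0 -> c
  T1 -> b
  T2 -> a

CYK table (by increasing span) (cells [i..j] with 1 ≤ i ≤ j ≤ 2 only):
  T[1,1] 'c' = {T0}  orig:{}
  T[2,2] 'b' = {A,B,S,T1}  orig:{A,B,S}
  T[1,2] 'cb' = {C,S}

Original NTs in T[1,2] deriving "cb": ["C", "S"]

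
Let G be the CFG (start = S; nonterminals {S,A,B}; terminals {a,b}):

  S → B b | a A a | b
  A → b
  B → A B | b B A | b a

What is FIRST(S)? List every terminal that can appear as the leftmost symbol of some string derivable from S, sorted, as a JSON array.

Compute FIRST by fixpoint:
iter 1:
  A via A→b: +{b}
  B via B→A B: +{b}
  S via S→B b: +{b}
  S via S→a A a: +{a}
  FIRST[S]={a,b}  FIRST[A]={b}  FIRST[B]={b}
iter 2: done
  FIRST[S]={a,b}  FIRST[A]={b}  FIRST[B]={b}

FIRST(S) = ["a", "b"]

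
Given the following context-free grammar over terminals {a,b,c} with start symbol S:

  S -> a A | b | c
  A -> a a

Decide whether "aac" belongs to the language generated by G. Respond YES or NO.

CNF form of G:
  S -> T0 A | b | c
  A -> T0 T0
  T0 -> a

CYK fill:
  T[0,0] 'a' = {T0}  orig:{}
  T[1,1] 'a' = {T0}  orig:{}
  T[2,2] 'c' = {S}
  T[0,1] 'aa' = {A}
  T[1,2] 'ac' = ∅
  T[0,2] 'aac' = ∅

S ∉ T[0,2] ⇒ NO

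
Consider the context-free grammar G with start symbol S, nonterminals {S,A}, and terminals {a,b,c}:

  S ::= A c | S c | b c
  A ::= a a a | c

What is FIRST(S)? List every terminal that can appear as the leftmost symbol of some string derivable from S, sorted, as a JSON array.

Compute FIRST by fixpoint:
iter 1:
  A via A→a a a: +{a}
  A via A→c: +{c}
  S via S→A c: +{a,c}
  S via S→b c: +{b}
  S: {a,b,c}  A: {a,c}
iter 2: (no change)
  S: {a,b,c}  A: {a,c}

FIRST(S) = ["a", "b", "c"]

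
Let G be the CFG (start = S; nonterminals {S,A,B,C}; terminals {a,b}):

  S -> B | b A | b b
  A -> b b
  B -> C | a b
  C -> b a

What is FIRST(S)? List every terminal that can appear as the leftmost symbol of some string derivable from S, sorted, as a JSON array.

FIRST iteration:
pass 1:
  A via A→b b: +{b}
  B via B→a b: +{a}
  C via C→b a: +{b}
  S via S→B: +{a}
  S via S→b A: +{b}
  S: {a,b}  A: {b}  B: {a}  C: {b}
pass 2:
  B via B→C: +{b}
  S: {a,b}  A: {b}  B: {a,b}  C: {b}
pass 3: done
  S: {a,b}  A: {b}  B: {a,b}  C: {b}

FIRST(S) = ["a", "b"]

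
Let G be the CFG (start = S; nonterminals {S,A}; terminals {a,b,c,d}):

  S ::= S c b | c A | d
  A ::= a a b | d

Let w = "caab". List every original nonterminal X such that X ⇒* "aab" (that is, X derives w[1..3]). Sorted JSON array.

Convert to CNF:
  S -> S X4 | T2 A | d
  A -> T0 X3 | d
  T0 -> a
  T1 -> b
  T2 -> c
  X3 -> T0 T1
  X4 -> T2 T1

CYK table (by increasing span), restricted to cells inside w[1..3]:
  cell(1,1) a: {T0}  orig:{}
  cell(2,2) a: {T0}  orig:{}
  cell(3,3) b: {T1}  orig:{}
  cell(1,2) aa: ∅
  cell(2,3) ab: {X3}  orig:{}
  cell(1,3) aab: {A}

Original NTs in T[1,3] deriving "aab": ["A"]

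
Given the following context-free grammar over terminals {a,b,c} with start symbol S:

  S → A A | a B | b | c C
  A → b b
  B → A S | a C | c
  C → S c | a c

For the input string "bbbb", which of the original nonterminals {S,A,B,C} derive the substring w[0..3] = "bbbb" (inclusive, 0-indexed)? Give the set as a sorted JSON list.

CNF form of G:
  S -> A A | T1 B | T2 C | b
  A -> T0 T0
  B -> A S | T1 C | c
  C -> S T2 | T1 T2
  T0 -> b
  T1 -> a
  T2 -> c

CYK fill — only the sub-triangle for w[0..3]:
  cell(0,0) b: {S,T0}  orig:{S}
  cell(1,1) b: {S,T0}  orig:{S}
  cell(2,2) b: {S,T0}  orig:{S}
  cell(3,3) b: {S,T0}  orig:{S}
  cell(0,1) bb: {A}
  cell(1,2) bb: {A}
  cell(2,3) bb: {A}
  cell(0,2) bbb: {B}
  cell(1,3) bbb: {B}
  cell(0,3) bbbb: {S}

Original NTs in T[0,3] deriving "bbbb": ["S"]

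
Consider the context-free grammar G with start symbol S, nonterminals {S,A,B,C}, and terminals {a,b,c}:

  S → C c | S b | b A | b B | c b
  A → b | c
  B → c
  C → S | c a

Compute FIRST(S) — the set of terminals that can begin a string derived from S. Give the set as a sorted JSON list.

FIRST iteration:
pass 1:
  A via A→b: +{b}
  A via A→c: +{c}
  B via B→c: +{c}
  C via C→c a: +{c}
  S via S→C c: +{c}
  S via S→b A: +{b}
  FIRST[S]={b,c}  FIRST[A]={b,c}  FIRST[B]={c}  FIRST[C]={c}
pass 2:
  C via C→S: +{b}
  FIRST[S]={b,c}  FIRST[A]={b,c}  FIRST[B]={c}  FIRST[C]={b,c}
pass 3: (no change)
  FIRST[S]={b,c}  FIRST[A]={b,c}  FIRST[B]={c}  FIRST[C]={b,c}

FIRST(S) = ["b", "c"]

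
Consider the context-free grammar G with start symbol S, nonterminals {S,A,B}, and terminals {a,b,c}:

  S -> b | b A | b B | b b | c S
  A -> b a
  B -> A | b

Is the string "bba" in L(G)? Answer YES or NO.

CNF form of G:
  S -> T0 A | T0 B | T0 T0 | T2 S | b
  A -> T0 T1
  B -> T0 T1 | b
  T0 -> b
  T1 -> a
  T2 -> c

CYK fill:
  [0..0]={B,S,T0}  "b"  orig:{B,S}
  [1..1]={B,S,T0}  "b"  orig:{B,S}
  [2..2]={T1}  "a"  orig:{}
  [0..1]={S}  "bb"
  [1..2]={A,B}  "ba"
  [0..2]={S}  "bba"

S ∈ T[0,2] ⇒ YES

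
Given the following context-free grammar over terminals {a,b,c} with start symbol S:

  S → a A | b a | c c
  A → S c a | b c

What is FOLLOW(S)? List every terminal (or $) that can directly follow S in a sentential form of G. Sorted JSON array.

Compute FIRST by fixpoint:
[1]
  A via A→b c: +{b}
  S via S→a A: +{a}
  S via S→b a: +{b}
  S via S→c c: +{c}
  FIRST(S)={a,b,c}  FIRST(A)={b}
[2]
  A via A→S c a: +{a,c}
  FIRST(S)={a,b,c}  FIRST(A)={a,b,c}
[3] done
  FIRST(S)={a,b,c}  FIRST(A)={a,b,c}

FOLLOW sets:
FOLLOW(S) := {$}
round 1:
  A→S c a: FOLLOW(S) ⊇ FIRST(c) = {c}; new: +{c}
  S→a A: FOLLOW(A) ⊇ FOLLOW(S) ⊇ {$,c}; new: +{$,c}
  FOLLOW(S)={$,c}  FOLLOW(A)={$,c}
round 2: (no change)
  FOLLOW(S)={$,c}  FOLLOW(A)={$,c}

FOLLOW(S) = ["$", "c"]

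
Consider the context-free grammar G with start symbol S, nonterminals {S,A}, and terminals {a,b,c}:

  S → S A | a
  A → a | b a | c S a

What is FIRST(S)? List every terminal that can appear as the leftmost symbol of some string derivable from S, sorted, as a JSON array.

Compute FIRST by fixpoint:
[1]
  A via A→a: +{a}
  A via A→b a: +{b}
  A via A→c S a: +{c}
  S via S→a: +{a}
  S: {a}  A: {a,b,c}
[2] (no change)
  S: {a}  A: {a,b,c}

FIRST(S) = ["a"]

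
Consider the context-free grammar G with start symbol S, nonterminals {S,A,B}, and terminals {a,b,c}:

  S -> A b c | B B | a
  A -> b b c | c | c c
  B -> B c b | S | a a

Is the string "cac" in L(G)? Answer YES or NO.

CNF form of G:
  S -> A X6 | B B | a
  A -> T0 X3 | T1 T1 | c
  B -> A X4 | B B | B X5 | T2 T2 | a
  T0 -> b
  T1 -> c
  T2 -> a
  X3 -> T0 T1
  X4 -> T0 T1
  X5 -> T1 T0
  X6 -> T0 T1

CYK fill:
  [0..0]={A,T1}  "c"  orig:{A}
  [1..1]={B,S,T2}  "a"  orig:{B,S}
  [2..2]={A,T1}  "c"  orig:{A}
  [0..1]=∅  "ca"
  [1..2]=∅  "ac"
  [0..2]=∅  "cac"

S ∉ T[0,2] ⇒ NO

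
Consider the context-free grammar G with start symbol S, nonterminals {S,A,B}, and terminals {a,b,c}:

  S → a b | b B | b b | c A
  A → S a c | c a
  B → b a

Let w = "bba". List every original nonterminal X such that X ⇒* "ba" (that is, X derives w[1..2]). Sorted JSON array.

CNF form of G:
  S -> T0 T2 | T1 A | T2 B | T2 T2
  A -> S X3 | T1 T0
  B -> T2 T0
  T0 -> a
  T1 -> c
  T2 -> b
  X3 -> T0 T1

CYK fill — only the sub-triangle for w[1..2]:
  cell(1,1) b: {T2}  orig:{}
  cell(2,2) a: {T0}  orig:{}
  cell(1,2) ba: {B}

Original NTs in T[1,2] deriving "ba": ["B"]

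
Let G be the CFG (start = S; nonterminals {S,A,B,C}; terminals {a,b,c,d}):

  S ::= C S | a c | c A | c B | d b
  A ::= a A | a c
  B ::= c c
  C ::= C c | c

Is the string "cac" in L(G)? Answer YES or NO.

Convert to CNF:
  S -> C S | T0 T1 | T1 A | T1 B | T2 T3
  A -> T0 A | T0 T1
  B -> T1 T1
  C -> C T1 | c
  T0 -> a
  T1 -> c
  T2 -> d
  T3 -> b

CYK fill:
  cell(0,0) c: {C,T1}  orig:{C}
  cell(1,1) a: {T0}  orig:{}
  cell(2,2) c: {C,T1}  orig:{C}
  cell(0,1) ca: ∅
  cell(1,2) ac: {A,S}
  cell(0,2) cac: {S}

S ∈ T[0,2] ⇒ YES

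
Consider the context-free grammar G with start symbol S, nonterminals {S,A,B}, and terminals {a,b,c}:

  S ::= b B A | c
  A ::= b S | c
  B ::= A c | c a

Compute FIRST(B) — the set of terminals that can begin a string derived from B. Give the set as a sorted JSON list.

FIRST sets, iterate to fixpoint:
[1]
  A via A→b S: +{b}
  A via A→c: +{c}
  B via B→A c: +{b,c}
  S via S→b B A: +{b}
  S via S→c: +{c}
  S: {b,c}  A: {b,c}  B: {b,c}
[2] (no change)
  S: {b,c}  A: {b,c}  B: {b,c}

FIRST(B) = ["b", "c"]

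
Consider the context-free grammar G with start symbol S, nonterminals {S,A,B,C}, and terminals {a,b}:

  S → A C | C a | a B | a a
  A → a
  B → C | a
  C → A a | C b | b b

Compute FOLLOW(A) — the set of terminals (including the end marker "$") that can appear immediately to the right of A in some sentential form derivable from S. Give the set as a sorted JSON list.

FIRST sets, iterate to fixpoint:
[1]
  A via A→a: +{a}
  B via B→a: +{a}
  C via C→A a: +{a}
  C via C→b b: +{b}
  S via S→A C: +{a}
  S via S→C a: +{b}
  FIRST[S]={a,b}  FIRST[A]={a}  FIRST[B]={a}  FIRST[C]={a,b}
[2]
  B via B→C: +{b}
  FIRST[S]={a,b}  FIRST[A]={a}  FIRST[B]={a,b}  FIRST[C]={a,b}
[3] (stable)
  FIRST[S]={a,b}  FIRST[A]={a}  FIRST[B]={a,b}  FIRST[C]={a,b}

FOLLOW iteration:
seed FOLLOW(S) with $
iter 1:
  C→A a: FOLLOW(A) ⊇ FIRST(a) = {a}; new: +{a}
  C→C b: FOLLOW(C) ⊇ FIRST(b) = {b}; new: +{b}
  S→A C: FOLLOW(A) ⊇ FIRST(C) = {a,b}; new: +{b}
  S→A C: FOLLOW(C) ⊇ FOLLOW(S) ⊇ {$}; new: +{$}
  S→C a: FOLLOW(C) ⊇ FIRST(a) = {a}; new: +{a}
  S→a B: FOLLOW(B) ⊇ FOLLOW(S) ⊇ {$}; new: +{$}
  S: {$}  A: {a,b}  B: {$}  C: {$,a,b}
iter 2: (stable)
  S: {$}  A: {a,b}  B: {$}  C: {$,a,b}

FOLLOW(A) = ["a", "b"]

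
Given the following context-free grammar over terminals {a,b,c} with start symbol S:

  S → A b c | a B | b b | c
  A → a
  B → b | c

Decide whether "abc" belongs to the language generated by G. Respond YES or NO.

CNF form of G:
  S -> A X3 | T0 T0 | T2 B | c
  A -> a
  B -> b | c
  T0 -> b
  T1 -> c
  T2 -> a
  X3 -> T0 T1

CYK table (by increasing span):
  T[0,0] 'a' = {A,T2}  orig:{A}
  T[1,1] 'b' = {B,T0}  orig:{B}
  T[2,2] 'c' = {B,S,T1}  orig:{B,S}
  T[0,1] 'ab' = {S}
  T[1,2] 'bc' = {X3}  orig:{}
  T[0,2] 'abc' = {S}

S ∈ T[0,2] ⇒ YES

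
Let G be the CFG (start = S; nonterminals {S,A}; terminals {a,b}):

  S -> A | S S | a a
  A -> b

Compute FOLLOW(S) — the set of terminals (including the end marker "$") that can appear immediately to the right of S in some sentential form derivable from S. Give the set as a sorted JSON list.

Compute FIRST by fixpoint:
[1]
  A via A→b: +{b}
  S via S→A: +{b}
  S via S→a a: +{a}
  FIRST[S]={a,b}  FIRST[A]={b}
[2] — fixpoint
  FIRST[S]={a,b}  FIRST[A]={b}

FOLLOW iteration:
FOLLOW(S) := {$}
[1]
  S→A: FOLLOW(A) ⊇ FOLLOW(S) ⊇ {$}; new: +{$}
  S→S S: FOLLOW(S) ⊇ FIRST(S) = {a,b}; new: +{a,b}
  FOLLOW[S]={$,a,b}  FOLLOW[A]={$}
[2]
  S→A: FOLLOW(A) ⊇ FOLLOW(S) ⊇ {$,a,b}; new: +{a,b}
  FOLLOW[S]={$,a,b}  FOLLOW[A]={$,a,b}
[3] (no change)
  FOLLOW[S]={$,a,b}  FOLLOW[A]={$,a,b}

FOLLOW(S) = ["$", "a", "b"]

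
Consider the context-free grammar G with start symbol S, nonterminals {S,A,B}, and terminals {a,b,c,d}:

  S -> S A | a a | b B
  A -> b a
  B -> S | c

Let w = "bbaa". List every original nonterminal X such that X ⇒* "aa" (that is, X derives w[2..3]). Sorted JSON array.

Convert to CNF:
  S -> S A | T0 B | T1 T1
  A -> T0 T1
  B -> S A | T0 B | T1 T1 | c
  T0 -> b
  T1 -> a

Fill CYK table bottom-up, restricted to cells inside w[2..3]:
  [2..2]={T1}  "a"  orig:{}
  [3..3]={T1}  "a"  orig:{}
  [2..3]={B,S}  "aa"

Original NTs in T[2,3] deriving "aa": ["B", "S"]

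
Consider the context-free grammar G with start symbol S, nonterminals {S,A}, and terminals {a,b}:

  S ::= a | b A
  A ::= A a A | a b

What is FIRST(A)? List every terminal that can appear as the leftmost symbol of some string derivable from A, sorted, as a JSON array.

FIRST iteration:
pass 1:
  A via A→a b: +{a}
  S via S→a: +{a}
  S via S→b A: +{b}
  S: {a,b}  A: {a}
pass 2: done
  S: {a,b}  A: {a}

FIRST(A) = ["a"]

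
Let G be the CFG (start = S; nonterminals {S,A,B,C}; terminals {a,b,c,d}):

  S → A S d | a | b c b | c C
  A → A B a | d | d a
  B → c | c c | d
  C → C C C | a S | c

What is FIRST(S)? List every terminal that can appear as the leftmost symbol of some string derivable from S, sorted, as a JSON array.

FIRST sets, iterate to fixpoint:
iter 1:
  A via A→d: +{d}
  B via B→c: +{c}
  B via B→d: +{d}
  C via C→a S: +{a}
  C via C→c: +{c}
  S via S→A S d: +{d}
  S via S→a: +{a}
  S via S→b c b: +{b}
  S via S→c C: +{c}
  FIRST[S]={a,b,c,d}  FIRST[A]={d}  FIRST[B]={c,d}  FIRST[C]={a,c}
iter 2: done
  FIRST[S]={a,b,c,d}  FIRST[A]={d}  FIRST[B]={c,d}  FIRST[C]={a,c}

FIRST(S) = ["a", "b", "c", "d"]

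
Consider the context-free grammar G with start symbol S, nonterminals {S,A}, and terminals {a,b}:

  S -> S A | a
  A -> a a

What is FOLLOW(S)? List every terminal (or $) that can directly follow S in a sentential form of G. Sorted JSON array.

Compute FIRST by fixpoint:
round 1:
  A via A→a a: +{a}
  S via S→a: +{a}
  FIRST(S)={a}  FIRST(A)={a}
round 2: (stable)
  FIRST(S)={a}  FIRST(A)={a}

Compute FOLLOW by fixpoint:
FOLLOW(S) := {$}
iter 1:
  S→S A: FOLLOW(S) ⊇ FIRST(A) = {a}; new: +{a}
  S→S A: FOLLOW(A) ⊇ FOLLOW(S) ⊇ {$,a}; new: +{$,a}
  S: {$,a}  A: {$,a}
iter 2: — fixpoint
  S: {$,a}  A: {$,a}

FOLLOW(S) = ["$", "a"]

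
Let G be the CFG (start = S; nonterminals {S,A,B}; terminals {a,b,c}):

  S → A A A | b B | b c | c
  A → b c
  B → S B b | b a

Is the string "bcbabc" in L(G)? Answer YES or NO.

Convert to CNF:
  S -> A X4 | T0 B | T0 T1 | c
  A -> T0 T1
  B -> S X3 | T0 T2
  T0 -> b
  T1 -> c
  T2 -> a
  X3 -> B T0
  X4 -> A A

CYK fill:
  [0..0]={T0}  "b"  orig:{}
  [1..1]={S,T1}  "c"  orig:{S}
  [2..2]={T0}  "b"  orig:{}
  [3..3]={T2}  "a"  orig:{}
  [4..4]={T0}  "b"  orig:{}
  [5..5]={S,T1}  "c"  orig:{S}
  [0..1]={A,S}  "bc"
  [1..2]=∅  "cb"
  [2..3]={B}  "ba"
  [3..4]=∅  "ab"
  [4..5]={A,S}  "bc"
  [0..2]=∅  "bcb"
  [1..3]=∅  "cba"
  [2..4]={X3}  "bab"  orig:{}
  [3..5]=∅  "abc"
  [0..3]=∅  "bcba"
  [1..4]={B}  "cbab"
  [2..5]=∅  "babc"
  [0..4]={B,S}  "bcbab"
  [1..5]=∅  "cbabc"
  [0..5]=∅  "bcbabc"

S ∉ T[0,5] ⇒ NO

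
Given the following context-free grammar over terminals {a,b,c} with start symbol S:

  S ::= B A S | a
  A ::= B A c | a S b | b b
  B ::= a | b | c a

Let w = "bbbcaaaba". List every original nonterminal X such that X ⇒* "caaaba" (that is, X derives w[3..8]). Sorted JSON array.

Convert to CNF:
  S -> B X5 | a
  A -> B X3 | T1 X4 | T2 T2
  B -> T0 T1 | a | b
  T0 -> c
  T1 -> a
  T2 -> b
  X3 -> A T0
  X4 -> S T2
  X5 -> A S

CYK fill — only the sub-triangle for w[3..8]:
  T[3,3] 'c' = {T0}  orig:{}
  T[4,4] 'a' = {B,S,T1}  orig:{B,S}
  T[5,5] 'a' = {B,S,T1}  orig:{B,S}
  T[6,6] 'a' = {B,S,T1}  orig:{B,S}
  T[7,7] 'b' = {B,T2}  orig:{B}
  T[8,8] 'a' = {B,S,T1}  orig:{B,S}
  T[3,4] 'ca' = {B}
  T[4,5] 'aa' = ∅
  T[5,6] 'aa' = ∅
  T[6,7] 'ab' = {X4}  orig:{}
  T[7,8] 'ba' = ∅
  T[3,5] 'caa' = ∅
  T[4,6] 'aaa' = ∅
  T[5,7] 'aab' = {A}
  T[6,8] 'aba' = ∅
  T[3,6] 'caaa' = ∅
  T[4,7] 'aaab' = ∅
  T[5,8] 'aaba' = {X5}  orig:{}
  T[3,7] 'caaab' = ∅
  T[4,8] 'aaaba' = {S}
  T[3,8] 'caaaba' = {S}

Original NTs in T[3,8] deriving "caaaba": ["S"]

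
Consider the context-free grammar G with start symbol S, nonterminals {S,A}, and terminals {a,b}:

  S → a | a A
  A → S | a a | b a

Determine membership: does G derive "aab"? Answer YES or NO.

CNF form of G:
  S -> T0 A | a
  A -> T0 A | T0 T0 | T1 T0 | a
  T0 -> a
  T1 -> b

CYK table (by increasing span):
  T[0,0] 'a' = {A,S,T0}  orig:{A,S}
  T[1,1] 'a' = {A,S,T0}  orig:{A,S}
  T[2,2] 'b' = {T1}  orig:{}
  T[0,1] 'aa' = {A,S}
  T[1,2] 'ab' = ∅
  T[0,2] 'aab' = ∅

S ∉ T[0,2] ⇒ NO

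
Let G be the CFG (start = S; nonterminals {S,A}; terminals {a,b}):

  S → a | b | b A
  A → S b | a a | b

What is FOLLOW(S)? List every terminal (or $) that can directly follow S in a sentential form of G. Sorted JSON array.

FIRST sets, iterate to fixpoint:
pass 1:
  A via A→a a: +{a}
  A via A→b: +{b}
  S via S→a: +{a}
  S via S→b: +{b}
  S: {a,b}  A: {a,b}
pass 2: done
  S: {a,b}  A: {a,b}

Compute FOLLOW by fixpoint:
seed FOLLOW(S) with $
[1]
  A→S b: FOLLOW(S) ⊇ FIRST(b) = {b}; new: +{b}
  S→b A: FOLLOW(A) ⊇ FOLLOW(S) ⊇ {$,b}; new: +{$,b}
  S: {$,b}  A: {$,b}
[2] done
  S: {$,b}  A: {$,b}

FOLLOW(S) = ["$", "b"]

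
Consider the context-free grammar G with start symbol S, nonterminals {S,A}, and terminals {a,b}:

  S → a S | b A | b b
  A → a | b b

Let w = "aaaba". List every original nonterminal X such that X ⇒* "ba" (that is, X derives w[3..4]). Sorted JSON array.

Convert to CNF:
  S -> T0 A | T0 T0 | T1 S
  A -> T0 T0 | a
  T0 -> b
  T1 -> a

CYK fill (cells [i..j] with 3 ≤ i ≤ j ≤ 4 only):
  [3..3]={T0}  "b"  orig:{}
  [4..4]={A,T1}  "a"  orig:{A}
  [3..4]={S}  "ba"

Original NTs in T[3,4] deriving "ba": ["S"]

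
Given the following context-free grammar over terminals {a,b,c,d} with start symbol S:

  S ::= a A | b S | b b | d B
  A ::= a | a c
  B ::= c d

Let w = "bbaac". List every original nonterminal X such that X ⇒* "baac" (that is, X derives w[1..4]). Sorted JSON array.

CNF form of G:
  S -> T0 A | T2 B | T3 S | T3 T3
  A -> T0 T1 | a
  B -> T1 T2
  T0 -> a
  T1 -> c
  T2 -> d
  T3 -> b

CYK fill — only the sub-triangle for w[1..4]:
  T[1,1] 'b' = {T3}  orig:{}
  T[2,2] 'a' = {A,T0}  orig:{A}
  T[3,3] 'a' = {A,T0}  orig:{A}
  T[4,4] 'c' = {T1}  orig:{}
  T[1,2] 'ba' = ∅
  T[2,3] 'aa' = {S}
  T[3,4] 'ac' = {A}
  T[1,3] 'baa' = {S}
  T[2,4] 'aac' = {S}
  T[1,4] 'baac' = {S}

Original NTs in T[1,4] deriving "baac": ["S"]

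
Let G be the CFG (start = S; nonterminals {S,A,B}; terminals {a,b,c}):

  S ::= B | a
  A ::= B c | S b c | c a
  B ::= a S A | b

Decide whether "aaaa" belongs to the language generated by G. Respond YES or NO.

CNF form of G:
  S -> T2 X5 | a | b
  A -> B T0 | S X3 | T0 T2
  B -> T2 X4 | b
  T0 -> c
  T1 -> b
  T2 -> a
  X3 -> T1 T0
  X4 -> S A
  X5 -> S A

Fill CYK table bottom-up:
  T[0,0] 'a' = {S,T2}  orig:{S}
  T[1,1] 'a' = {S,T2}  orig:{S}
  T[2,2] 'a' = {S,T2}  orig:{S}
  T[3,3] 'a' = {S,T2}  orig:{S}
  T[0,1] 'aa' = ∅
  T[1,2] 'aa' = ∅
  T[2,3] 'aa' = ∅
  T[0,2] 'aaa' = ∅
  T[1,3] 'aaa' = ∅
  T[0,3] 'aaaa' = ∅

S ∉ T[0,3] ⇒ NO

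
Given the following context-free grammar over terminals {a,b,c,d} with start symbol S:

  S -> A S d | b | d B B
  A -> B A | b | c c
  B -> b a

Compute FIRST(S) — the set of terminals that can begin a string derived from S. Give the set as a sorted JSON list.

FIRST sets, iterate to fixpoint:
round 1:
  A via A→b: +{b}
  A via A→c c: +{c}
  B via B→b a: +{b}
  S via S→A S d: +{b,c}
  S via S→d B B: +{d}
  FIRST[S]={b,c,d}  FIRST[A]={b,c}  FIRST[B]={b}
round 2: — fixpoint
  FIRST[S]={b,c,d}  FIRST[A]={b,c}  FIRST[B]={b}

FIRST(S) = ["b", "c", "d"]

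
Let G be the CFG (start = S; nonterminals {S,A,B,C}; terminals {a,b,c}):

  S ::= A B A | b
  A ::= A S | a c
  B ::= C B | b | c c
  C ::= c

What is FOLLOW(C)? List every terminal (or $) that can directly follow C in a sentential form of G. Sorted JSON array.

Compute FIRST by fixpoint:
iter 1:
  A via A→a c: +{a}
  B via B→b: +{b}
  B via B→c c: +{c}
  C via C→c: +{c}
  S via S→A B A: +{a}
  S via S→b: +{b}
  FIRST(S)={a,b}  FIRST(A)={a}  FIRST(B)={b,c}  FIRST(C)={c}
iter 2: (no change)
  FIRST(S)={a,b}  FIRST(A)={a}  FIRST(B)={b,c}  FIRST(C)={c}

FOLLOW sets:
seed FOLLOW(S) with $
iter 1:
  A→A S: FOLLOW(A) ⊇ FIRST(S) = {a,b}; new: +{a,b}
  A→A S: FOLLOW(S) ⊇ FOLLOW(A) ⊇ {a,b}; new: +{a,b}
  B→C B: FOLLOW(C) ⊇ FIRST(B) = {b,c}; new: +{b,c}
  S→A B A: FOLLOW(A) ⊇ FIRST(B) = {b,c}; new: +{c}
  S→A B A: FOLLOW(B) ⊇ FIRST(A) = {a}; new: +{a}
  S→A B A: FOLLOW(A) ⊇ FOLLOW(S) ⊇ {$,a,b}; new: +{$}
  FOLLOW[S]={$,a,b}  FOLLOW[A]={$,a,b,c}  FOLLOW[B]={a}  FOLLOW[C]={b,c}
iter 2:
  A→A S: FOLLOW(S) ⊇ FOLLOW(A) ⊇ {$,a,b,c}; new: +{c}
  FOLLOW[S]={$,a,b,c}  FOLLOW[A]={$,a,b,c}  FOLLOW[B]={a}  FOLLOW[C]={b,c}
iter 3: — fixpoint
  FOLLOW[S]={$,a,b,c}  FOLLOW[A]={$,a,b,c}  FOLLOW[B]={a}  FOLLOW[C]={b,c}

FOLLOW(C) = ["b", "c"]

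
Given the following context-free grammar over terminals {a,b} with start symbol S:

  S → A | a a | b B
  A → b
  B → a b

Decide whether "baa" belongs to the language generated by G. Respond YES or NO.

Convert to CNF:
  S -> T0 T0 | T1 B | b
  A -> b
  B -> T0 T1
  T0 -> a
  T1 -> b

CYK table (by increasing span):
  T[0,0] 'b' = {A,S,T1}  orig:{A,S}
  T[1,1] 'a' = {T0}  orig:{}
  T[2,2] 'a' = {T0}  orig:{}
  T[0,1] 'ba' = ∅
  T[1,2] 'aa' = {S}
  T[0,2] 'baa' = ∅

S ∉ T[0,2] ⇒ NO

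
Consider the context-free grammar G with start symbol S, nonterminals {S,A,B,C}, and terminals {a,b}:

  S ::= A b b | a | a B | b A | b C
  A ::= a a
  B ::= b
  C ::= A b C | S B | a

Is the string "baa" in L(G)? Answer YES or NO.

Convert to CNF:
  S -> A X3 | T0 B | T1 A | T1 C | a
  A -> T0 T0
  B -> b
  C -> A X2 | S B | a
  T0 -> a
  T1 -> b
  X2 -> T1 C
  X3 -> T1 T1

CYK table (by increasing span):
  T[0,0] 'b' = {B,T1}  orig:{B}
  T[1,1] 'a' = {C,S,T0}  orig:{C,S}
  T[2,2] 'a' = {C,S,T0}  orig:{C,S}
  T[0,1] 'ba' = {S,X2}  orig:{S}
  T[1,2] 'aa' = {A}
  T[0,2] 'baa' = {S}

S ∈ T[0,2] ⇒ YES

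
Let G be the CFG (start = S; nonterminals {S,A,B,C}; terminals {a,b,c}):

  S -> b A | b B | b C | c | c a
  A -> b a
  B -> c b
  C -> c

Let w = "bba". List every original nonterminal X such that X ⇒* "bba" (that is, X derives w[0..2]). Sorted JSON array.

CNF form of G:
  S -> T0 A | T0 B | T0 C | T2 T1 | c
  A -> T0 T1
  B -> T2 T0
  C -> c
  T0 -> b
  T1 -> a
  T2 -> c

Fill CYK table bottom-up (cells [i..j] with 0 ≤ i ≤ j ≤ 2 only):
  T[0,0] 'b' = {T0}  orig:{}
  T[1,1] 'b' = {T0}  orig:{}
  T[2,2] 'a' = {T1}  orig:{}
  T[0,1] 'bb' = ∅
  T[1,2] 'ba' = {A}
  T[0,2] 'bba' = {S}

Original NTs in T[0,2] deriving "bba": ["S"]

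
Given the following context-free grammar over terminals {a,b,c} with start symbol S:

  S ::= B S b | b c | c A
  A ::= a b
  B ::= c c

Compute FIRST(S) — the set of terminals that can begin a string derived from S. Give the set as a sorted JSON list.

Compute FIRST by fixpoint:
pass 1:
  A via A→a b: +{a}
  B via B→c c: +{c}
  S via S→B S b: +{c}
  S via S→b c: +{b}
  FIRST(S)={b,c}  FIRST(A)={a}  FIRST(B)={c}
pass 2: (no change)
  FIRST(S)={b,c}  FIRST(A)={a}  FIRST(B)={c}

FIRST(S) = ["b", "c"]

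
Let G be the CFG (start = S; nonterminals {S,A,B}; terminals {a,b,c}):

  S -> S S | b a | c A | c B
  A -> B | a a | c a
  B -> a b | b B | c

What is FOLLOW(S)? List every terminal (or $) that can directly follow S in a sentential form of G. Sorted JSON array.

Compute FIRST by fixpoint:
round 1:
  A via A→a a: +{a}
  A via A→c a: +{c}
  B via B→a b: +{a}
  B via B→b B: +{b}
  B via B→c: +{c}
  S via S→b a: +{b}
  S via S→c A: +{c}
  FIRST[S]={b,c}  FIRST[A]={a,c}  FIRST[B]={a,b,c}
round 2:
  A via A→B: +{b}
  FIRST[S]={b,c}  FIRST[A]={a,b,c}  FIRST[B]={a,b,c}
round 3: — fixpoint
  FIRST[S]={b,c}  FIRST[A]={a,b,c}  FIRST[B]={a,b,c}

FOLLOW sets:
initialize: $ ∈ FOLLOW(S)
round 1:
  S→S S: FOLLOW(S) ⊇ FIRST(S) = {b,c}; new: +{b,c}
  S→c A: FOLLOW(A) ⊇ FOLLOW(S) ⊇ {$,b,c}; new: +{$,b,c}
  S→c B: FOLLOW(B) ⊇ FOLLOW(S) ⊇ {$,b,c}; new: +{$,b,c}
  S: {$,b,c}  A: {$,b,c}  B: {$,b,c}
round 2: done
  S: {$,b,c}  A: {$,b,c}  B: {$,b,c}

FOLLOW(S) = ["$", "b", "c"]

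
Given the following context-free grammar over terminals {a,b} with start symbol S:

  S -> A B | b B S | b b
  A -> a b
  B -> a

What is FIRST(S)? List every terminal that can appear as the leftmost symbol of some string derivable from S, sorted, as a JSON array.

Compute FIRST by fixpoint:
pass 1:
  A via A→a b: +{a}
  B via B→a: +{a}
  S via S→A B: +{a}
  S via S→b B S: +{b}
  S: {a,b}  A: {a}  B: {a}
pass 2: done
  S: {a,b}  A: {a}  B: {a}

FIRST(S) = ["a", "b"]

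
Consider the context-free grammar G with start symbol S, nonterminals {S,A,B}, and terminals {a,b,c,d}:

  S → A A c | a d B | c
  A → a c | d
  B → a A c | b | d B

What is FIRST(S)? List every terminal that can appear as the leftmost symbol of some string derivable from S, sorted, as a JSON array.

Compute FIRST by fixpoint:
[1]
  A via A→a c: +{a}
  A via A→d: +{d}
  B via B→a A c: +{a}
  B via B→b: +{b}
  B via B→d B: +{d}
  S via S→A A c: +{a,d}
  S via S→c: +{c}
  FIRST(S)={a,c,d}  FIRST(A)={a,d}  FIRST(B)={a,b,d}
[2] — fixpoint
  FIRST(S)={a,c,d}  FIRST(A)={a,d}  FIRST(B)={a,b,d}

FIRST(S) = ["a", "c", "d"]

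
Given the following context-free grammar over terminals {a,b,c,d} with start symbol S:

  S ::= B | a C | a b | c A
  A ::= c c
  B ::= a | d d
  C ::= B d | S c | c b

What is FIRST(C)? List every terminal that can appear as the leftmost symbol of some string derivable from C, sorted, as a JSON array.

FIRST iteration:
[1]
  A via A→c c: +{c}
  B via B→a: +{a}
  B via B→d d: +{d}
  C via C→B d: +{a,d}
  C via C→c b: +{c}
  S via S→B: +{a,d}
  S via S→c A: +{c}
  S: {a,c,d}  A: {c}  B: {a,d}  C: {a,c,d}
[2] — fixpoint
  S: {a,c,d}  A: {c}  B: {a,d}  C: {a,c,d}

FIRST(C) = ["a", "c", "d"]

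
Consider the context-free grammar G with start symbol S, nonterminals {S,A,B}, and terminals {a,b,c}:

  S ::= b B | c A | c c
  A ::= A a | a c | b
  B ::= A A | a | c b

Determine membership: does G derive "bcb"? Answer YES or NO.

Convert to CNF:
  S -> T1 A | T1 T1 | T2 B
  A -> A T0 | T0 T1 | b
  B -> A A | T1 T2 | a
  T0 -> a
  T1 -> c
  T2 -> b

Fill CYK table bottom-up:
  cell(0,0) b: {A,T2}  orig:{A}
  cell(1,1) c: {T1}  orig:{}
  cell(2,2) b: {A,T2}  orig:{A}
  cell(0,1) bc: ∅
  cell(1,2) cb: {B,S}
  cell(0,2) bcb: {S}

S ∈ T[0,2] ⇒ YES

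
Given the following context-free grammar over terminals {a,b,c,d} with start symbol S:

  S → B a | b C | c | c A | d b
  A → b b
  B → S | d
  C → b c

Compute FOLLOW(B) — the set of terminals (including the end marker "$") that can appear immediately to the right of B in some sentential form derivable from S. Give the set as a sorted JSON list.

FIRST iteration:
round 1:
  A via A→b b: +{b}
  B via B→d: +{d}
  C via C→b c: +{b}
  S via S→B a: +{d}
  S via S→b C: +{b}
  S via S→c: +{c}
  S: {b,c,d}  A: {b}  B: {d}  C: {b}
round 2:
  B via B→S: +{b,c}
  S: {b,c,d}  A: {b}  B: {b,c,d}  C: {b}
round 3: — fixpoint
  S: {b,c,d}  A: {b}  B: {b,c,d}  C: {b}

FOLLOW iteration:
FOLLOW(S) := {$}
round 1:
  S→B a: FOLLOW(B) ⊇ FIRST(a) = {a}; new: +{a}
  S→b C: FOLLOW(C) ⊇ FOLLOW(S) ⊇ {$}; new: +{$}
  S→c A: FOLLOW(A) ⊇ FOLLOW(S) ⊇ {$}; new: +{$}
  FOLLOW[S]={$}  FOLLOW[A]={$}  FOLLOW[B]={a}  FOLLOW[C]={$}
round 2:
  B→S: FOLLOW(S) ⊇ FOLLOW(B) ⊇ {a}; new: +{a}
  S→b C: FOLLOW(C) ⊇ FOLLOW(S) ⊇ {$,a}; new: +{a}
  S→c A: FOLLOW(A) ⊇ FOLLOW(S) ⊇ {$,a}; new: +{a}
  FOLLOW[S]={$,a}  FOLLOW[A]={$,a}  FOLLOW[B]={a}  FOLLOW[C]={$,a}
round 3: (stable)
  FOLLOW[S]={$,a}  FOLLOW[A]={$,a}  FOLLOW[B]={a}  FOLLOW[C]={$,a}

FOLLOW(B) = ["a"]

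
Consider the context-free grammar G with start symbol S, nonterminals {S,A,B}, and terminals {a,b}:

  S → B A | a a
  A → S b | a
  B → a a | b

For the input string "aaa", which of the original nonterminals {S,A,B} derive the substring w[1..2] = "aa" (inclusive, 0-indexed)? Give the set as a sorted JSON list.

Convert to CNF:
  S -> B A | T1 T1
  A -> S T0 | a
  B -> T1 T1 | b
  T0 -> b
  T1 -> a

CYK table (by increasing span) (cells [i..j] with 1 ≤ i ≤ j ≤ 2 only):
  [1..1]={A,T1}  "a"  orig:{A}
  [2..2]={A,T1}  "a"  orig:{A}
  [1..2]={B,S}  "aa"

Original NTs in T[1,2] deriving "aa": ["B", "S"]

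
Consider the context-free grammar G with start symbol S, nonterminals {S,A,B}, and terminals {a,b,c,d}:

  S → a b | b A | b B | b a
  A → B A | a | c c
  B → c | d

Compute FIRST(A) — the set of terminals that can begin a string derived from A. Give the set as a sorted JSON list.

FIRST iteration:
pass 1:
  A via A→a: +{a}
  A via A→c c: +{c}
  B via B→c: +{c}
  B via B→d: +{d}
  S via S→a b: +{a}
  S via S→b A: +{b}
  S: {a,b}  A: {a,c}  B: {c,d}
pass 2:
  A via A→B A: +{d}
  S: {a,b}  A: {a,c,d}  B: {c,d}
pass 3: (stable)
  S: {a,b}  A: {a,c,d}  B: {c,d}

FIRST(A) = ["a", "c", "d"]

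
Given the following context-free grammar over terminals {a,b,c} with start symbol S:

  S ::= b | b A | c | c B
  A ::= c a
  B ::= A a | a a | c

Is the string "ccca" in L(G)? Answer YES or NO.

CNF form of G:
  S -> T0 B | T2 A | b | c
  A -> T0 T1
  B -> A T1 | T1 T1 | c
  T0 -> c
  T1 -> a
  T2 -> b

CYK fill:
  cell(0,0) c: {B,S,T0}  orig:{B,S}
  cell(1,1) c: {B,S,T0}  orig:{B,S}
  cell(2,2) c: {B,S,T0}  orig:{B,S}
  cell(3,3) a: {T1}  orig:{}
  cell(0,1) cc: {S}
  cell(1,2) cc: {S}
  cell(2,3) ca: {A}
  cell(0,2) ccc: ∅
  cell(1,3) cca: ∅
  cell(0,3) ccca: ∅

S ∉ T[0,3] ⇒ NO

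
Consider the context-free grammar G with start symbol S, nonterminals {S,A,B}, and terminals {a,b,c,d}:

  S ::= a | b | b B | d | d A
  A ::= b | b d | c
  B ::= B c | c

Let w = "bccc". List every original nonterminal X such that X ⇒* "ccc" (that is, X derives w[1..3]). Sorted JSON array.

Convert to CNF:
  S -> T0 B | T1 A | a | b | d
  A -> T0 T1 | b | c
  B -> B T2 | c
  T0 -> b
  T1 -> d
  T2 -> c

Fill CYK table bottom-up — only the sub-triangle for w[1..3]:
  [1..1]={A,B,T2}  "c"  orig:{A,B}
  [2..2]={A,B,T2}  "c"  orig:{A,B}
  [3..3]={A,B,T2}  "c"  orig:{A,B}
  [1..2]={B}  "cc"
  [2..3]={B}  "cc"
  [1..3]={B}  "ccc"

Original NTs in T[1,3] deriving "ccc": ["B"]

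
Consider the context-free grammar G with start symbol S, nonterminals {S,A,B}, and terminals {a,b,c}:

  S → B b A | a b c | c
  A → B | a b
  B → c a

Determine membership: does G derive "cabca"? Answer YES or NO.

CNF form of G:
  S -> B X3 | T0 X4 | c
  A -> T0 T1 | T2 T0
  B -> T2 T0
  T0 -> a
  T1 -> b
  T2 -> c
  X3 -> T1 A
  X4 -> T1 T2

CYK fill:
  cell(0,0) c: {S,T2}  orig:{S}
  cell(1,1) a: {T0}  orig:{}
  cell(2,2) b: {T1}  orig:{}
  cell(3,3) c: {S,T2}  orig:{S}
  cell(4,4) a: {T0}  orig:{}
  cell(0,1) ca: {A,B}
  cell(1,2) ab: {A}
  cell(2,3) bc: {X4}  orig:{}
  cell(3,4) ca: {A,B}
  cell(0,2) cab: ∅
  cell(1,3) abc: {S}
  cell(2,4) bca: {X3}  orig:{}
  cell(0,3) cabc: ∅
  cell(1,4) abca: ∅
  cell(0,4) cabca: {S}

S ∈ T[0,4] ⇒ YES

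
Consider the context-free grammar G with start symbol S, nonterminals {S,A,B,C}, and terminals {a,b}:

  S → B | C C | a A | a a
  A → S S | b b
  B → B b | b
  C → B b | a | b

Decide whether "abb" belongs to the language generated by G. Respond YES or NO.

Convert to CNF:
  S -> B T0 | C C | T1 A | T1 T1 | b
  A -> S S | T0 T0
  B -> B T0 | b
  C -> B T0 | a | b
  T0 -> b
  T1 -> a

Fill CYK table bottom-up:
  cell(0,0) a: {C,T1}  orig:{C}
  cell(1,1) b: {B,C,S,T0}  orig:{B,C,S}
  cell(2,2) b: {B,C,S,T0}  orig:{B,C,S}
  cell(0,1) ab: {S}
  cell(1,2) bb: {A,B,C,S}
  cell(0,2) abb: {A,S}

S ∈ T[0,2] ⇒ YES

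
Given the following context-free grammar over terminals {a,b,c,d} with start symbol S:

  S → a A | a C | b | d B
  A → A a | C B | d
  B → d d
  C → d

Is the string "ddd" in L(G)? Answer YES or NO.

Convert to CNF:
  S -> T0 A | T0 C | T1 B | b
  A -> A T0 | C B | d
  B -> T1 T1
  C -> d
  T0 -> a
  T1 -> d

CYK fill:
  cell(0,0) d: {A,C,T1}  orig:{A,C}
  cell(1,1) d: {A,C,T1}  orig:{A,C}
  cell(2,2) d: {A,C,T1}  orig:{A,C}
  cell(0,1) dd: {B}
  cell(1,2) dd: {B}
  cell(0,2) ddd: {A,S}

S ∈ T[0,2] ⇒ YES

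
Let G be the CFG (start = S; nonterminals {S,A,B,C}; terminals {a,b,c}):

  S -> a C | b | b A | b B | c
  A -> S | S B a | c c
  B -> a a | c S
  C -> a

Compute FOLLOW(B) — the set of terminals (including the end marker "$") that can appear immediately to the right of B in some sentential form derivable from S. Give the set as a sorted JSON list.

FIRST sets, iterate to fixpoint:
[1]
  A via A→c c: +{c}
  B via B→a a: +{a}
  B via B→c S: +{c}
  C via C→a: +{a}
  S via S→a C: +{a}
  S via S→b: +{b}
  S via S→c: +{c}
  S: {a,b,c}  A: {c}  B: {a,c}  C: {a}
[2]
  A via A→S: +{a,b}
  S: {a,b,c}  A: {a,b,c}  B: {a,c}  C: {a}
[3] — fixpoint
  S: {a,b,c}  A: {a,b,c}  B: {a,c}  C: {a}

FOLLOW iteration:
FOLLOW(S) := {$}
[1]
  A→S B a: FOLLOW(S) ⊇ FIRST(B) = {a,c}; new: +{a,c}
  A→S B a: FOLLOW(B) ⊇ FIRST(a) = {a}; new: +{a}
  S→a C: FOLLOW(C) ⊇ FOLLOW(S) ⊇ {$,a,c}; new: +{$,a,c}
  S→b A: FOLLOW(A) ⊇ FOLLOW(S) ⊇ {$,a,c}; new: +{$,a,c}
  S→b B: FOLLOW(B) ⊇ FOLLOW(S) ⊇ {$,a,c}; new: +{$,c}
  FOLLOW[S]={$,a,c}  FOLLOW[A]={$,a,c}  FOLLOW[B]={$,a,c}  FOLLOW[C]={$,a,c}
[2] — fixpoint
  FOLLOW[S]={$,a,c}  FOLLOW[A]={$,a,c}  FOLLOW[B]={$,a,c}  FOLLOW[C]={$,a,c}

FOLLOW(B) = ["$", "a", "c"]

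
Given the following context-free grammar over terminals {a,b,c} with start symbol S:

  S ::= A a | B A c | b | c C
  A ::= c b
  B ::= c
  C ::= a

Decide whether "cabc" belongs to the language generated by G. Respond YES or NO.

Convert to CNF:
  S -> A T2 | B X3 | T0 C | b
  A -> T0 T1
  B -> c
  C -> a
  T0 -> c
  T1 -> b
  T2 -> a
  X3 -> A T0

Fill CYK table bottom-up:
  cell(0,0) c: {B,T0}  orig:{B}
  cell(1,1) a: {C,T2}  orig:{C}
  cell(2,2) b: {S,T1}  orig:{S}
  cell(3,3) c: {B,T0}  orig:{B}
  cell(0,1) ca: {S}
  cell(1,2) ab: ∅
  cell(2,3) bc: ∅
  cell(0,2) cab: ∅
  cell(1,3) abc: ∅
  cell(0,3) cabc: ∅

S ∉ T[0,3] ⇒ NO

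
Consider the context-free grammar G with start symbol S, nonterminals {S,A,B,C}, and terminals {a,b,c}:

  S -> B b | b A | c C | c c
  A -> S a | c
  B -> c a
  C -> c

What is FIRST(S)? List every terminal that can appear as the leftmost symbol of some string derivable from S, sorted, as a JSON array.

FIRST iteration:
pass 1:
  A via A→c: +{c}
  B via B→c a: +{c}
  C via C→c: +{c}
  S via S→B b: +{c}
  S via S→b A: +{b}
  FIRST[S]={b,c}  FIRST[A]={c}  FIRST[B]={c}  FIRST[C]={c}
pass 2:
  A via A→S a: +{b}
  FIRST[S]={b,c}  FIRST[A]={b,c}  FIRST[B]={c}  FIRST[C]={c}
pass 3: (no change)
  FIRST[S]={b,c}  FIRST[A]={b,c}  FIRST[B]={c}  FIRST[C]={c}

FIRST(S) = ["b", "c"]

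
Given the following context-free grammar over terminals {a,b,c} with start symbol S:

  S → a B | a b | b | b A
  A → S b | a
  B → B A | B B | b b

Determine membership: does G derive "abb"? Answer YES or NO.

Convert to CNF:
  S -> T0 A | T1 B | T1 T0 | b
  A -> S T0 | a
  B -> B A | B B | T0 T0
  T0 -> b
  T1 -> a

CYK fill:
  [0..0]={A,T1}  "a"  orig:{A}
  [1..1]={S,T0}  "b"  orig:{S}
  [2..2]={S,T0}  "b"  orig:{S}
  [0..1]={S}  "ab"
  [1..2]={A,B}  "bb"
  [0..2]={A,S}  "abb"

S ∈ T[0,2] ⇒ YES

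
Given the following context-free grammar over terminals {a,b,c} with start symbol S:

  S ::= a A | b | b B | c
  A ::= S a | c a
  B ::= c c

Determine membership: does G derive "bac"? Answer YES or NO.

Convert to CNF:
  S -> T0 A | T2 B | b | c
  A -> S T0 | T1 T0
  B -> T1 T1
  T0 -> a
  T1 -> c
  T2 -> b

CYK fill:
  [0..0]={S,T2}  "b"  orig:{S}
  [1..1]={T0}  "a"  orig:{}
  [2..2]={S,T1}  "c"  orig:{S}
  [0..1]={A}  "ba"
  [1..2]=∅  "ac"
  [0..2]=∅  "bac"

S ∉ T[0,2] ⇒ NO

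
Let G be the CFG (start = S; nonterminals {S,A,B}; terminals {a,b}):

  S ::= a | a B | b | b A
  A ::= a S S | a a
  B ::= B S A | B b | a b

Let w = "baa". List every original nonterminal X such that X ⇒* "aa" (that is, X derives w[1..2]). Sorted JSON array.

CNF form of G:
  S -> T0 B | T1 A | a | b
  A -> T0 T0 | T0 X2
  B -> B T1 | B X3 | T0 T1
  T0 -> a
  T1 -> b
  X2 -> S S
  X3 -> S A

CYK fill (cells [i..j] with 1 ≤ i ≤ j ≤ 2 only):
  cell(1,1) a: {S,T0}  orig:{S}
  cell(2,2) a: {S,T0}  orig:{S}
  cell(1,2) aa: {A,X2}  orig:{A}

Original NTs in T[1,2] deriving "aa": ["A"]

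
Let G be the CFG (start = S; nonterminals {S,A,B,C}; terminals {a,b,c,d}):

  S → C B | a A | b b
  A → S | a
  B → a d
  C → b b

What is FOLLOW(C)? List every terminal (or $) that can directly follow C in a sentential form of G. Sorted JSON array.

FIRST iteration:
round 1:
  A via A→a: +{a}
  B via B→a d: +{a}
  C via C→b b: +{b}
  S via S→C B: +{b}
  S via S→a A: +{a}
  FIRST(S)={a,b}  FIRST(A)={a}  FIRST(B)={a}  FIRST(C)={b}
round 2:
  A via A→S: +{b}
  FIRST(S)={a,b}  FIRST(A)={a,b}  FIRST(B)={a}  FIRST(C)={b}
round 3: (stable)
  FIRST(S)={a,b}  FIRST(A)={a,b}  FIRST(B)={a}  FIRST(C)={b}

FOLLOW sets:
initialize: $ ∈ FOLLOW(S)
round 1:
  S→C B: FOLLOW(C) ⊇ FIRST(B) = {a}; new: +{a}
  S→C B: FOLLOW(B) ⊇ FOLLOW(S) ⊇ {$}; new: +{$}
  S→a A: FOLLOW(A) ⊇ FOLLOW(S) ⊇ {$}; new: +{$}
  FOLLOW(S)={$}  FOLLOW(A)={$}  FOLLOW(B)={$}  FOLLOW(C)={a}
round 2: done
  FOLLOW(S)={$}  FOLLOW(A)={$}  FOLLOW(B)={$}  FOLLOW(C)={a}

FOLLOW(C) = ["a"]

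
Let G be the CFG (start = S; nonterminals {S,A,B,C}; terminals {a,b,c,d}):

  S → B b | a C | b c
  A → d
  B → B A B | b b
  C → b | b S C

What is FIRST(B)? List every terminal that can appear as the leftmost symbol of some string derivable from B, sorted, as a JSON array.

FIRST sets, iterate to fixpoint:
iter 1:
  A via A→d: +{d}
  B via B→b b: +{b}
  C via C→b: +{b}
  S via S→B b: +{b}
  S via S→a C: +{a}
  FIRST[S]={a,b}  FIRST[A]={d}  FIRST[B]={b}  FIRST[C]={b}
iter 2: done
  FIRST[S]={a,b}  FIRST[A]={d}  FIRST[B]={b}  FIRST[C]={b}

FIRST(B) = ["b"]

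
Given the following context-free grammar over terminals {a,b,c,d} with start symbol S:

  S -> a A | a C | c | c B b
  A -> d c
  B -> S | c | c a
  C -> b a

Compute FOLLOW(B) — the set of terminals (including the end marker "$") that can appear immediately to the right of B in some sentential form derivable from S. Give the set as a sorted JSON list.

FIRST sets, iterate to fixpoint:
[1]
  A via A→d c: +{d}
  B via B→c: +{c}
  C via C→b a: +{b}
  S via S→a A: +{a}
  S via S→c: +{c}
  S: {a,c}  A: {d}  B: {c}  C: {b}
[2]
  B via B→S: +{a}
  S: {a,c}  A: {d}  B: {a,c}  C: {b}
[3] — fixpoint
  S: {a,c}  A: {d}  B: {a,c}  C: {b}

FOLLOW sets:
FOLLOW(S) := {$}
pass 1:
  S→a A: FOLLOW(A) ⊇ FOLLOW(S) ⊇ {$}; new: +{$}
  S→a C: FOLLOW(C) ⊇ FOLLOW(S) ⊇ {$}; new: +{$}
  S→c B b: FOLLOW(B) ⊇ FIRST(b) = {b}; new: +{b}
  FOLLOW[S]={$}  FOLLOW[A]={$}  FOLLOW[B]={b}  FOLLOW[C]={$}
pass 2:
  B→S: FOLLOW(S) ⊇ FOLLOW(B) ⊇ {b}; new: +{b}
  S→a A: FOLLOW(A) ⊇ FOLLOW(S) ⊇ {$,b}; new: +{b}
  S→a C: FOLLOW(C) ⊇ FOLLOW(S) ⊇ {$,b}; new: +{b}
  FOLLOW[S]={$,b}  FOLLOW[A]={$,b}  FOLLOW[B]={b}  FOLLOW[C]={$,b}
pass 3: (no change)
  FOLLOW[S]={$,b}  FOLLOW[A]={$,b}  FOLLOW[B]={b}  FOLLOW[C]={$,b}

FOLLOW(B) = ["b"]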